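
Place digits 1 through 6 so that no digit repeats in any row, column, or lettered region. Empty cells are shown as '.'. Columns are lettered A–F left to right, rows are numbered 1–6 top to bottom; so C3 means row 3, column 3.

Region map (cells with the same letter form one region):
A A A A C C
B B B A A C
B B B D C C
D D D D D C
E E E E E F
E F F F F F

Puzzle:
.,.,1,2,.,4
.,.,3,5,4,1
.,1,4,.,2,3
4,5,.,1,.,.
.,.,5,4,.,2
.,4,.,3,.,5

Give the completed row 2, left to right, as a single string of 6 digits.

623541

D3 = 6: row 3 has {1,2,3,4}; col 4 has {1,2,3,4,5}; region has {1,4,5} → only 6 remains.
C4 = 2: row 4 has {1,4,5}; col 3 has {1,3,4,5}; region has {1,4,5,6} → only 2 remains.
E4 = 3: row 4 has {1,2,4,5}; col 5 has {2,4}; region has {1,2,4,5,6} → only 3 remains.
F4 = 6: row 4 has {1,2,3,4,5}; col 6 has {1,2,3,4,5}; region has {1,2,3,4} → only 6 remains.
C6 = 6: row 6 has {3,4,5}; col 3 has {1,2,3,4,5}; region has {2,3,4,5} → only 6 remains.
E6 = 1: row 6 has {3,4,5,6}; col 5 has {2,3,4}; region has {2,3,4,5,6} → only 1 remains.
E1 = 5: row 1 has {1,2,4}; col 5 has {1,2,3,4}; region has {1,2,3,4,6} → only 5 remains.
A3 = 5: row 3 has {1,2,3,4,6}; col 1 has {4}; region has {1,3,4} → only 5 remains.
E5 = 6: row 5 has {2,4,5}; col 5 has {1,2,3,4,5}; region has {4,5} → only 6 remains.
A6 = 2: row 6 has {1,3,4,5,6}; col 1 has {4,5}; region has {4,5,6} → only 2 remains.
A2 = 6: row 2 has {1,3,4,5}; col 1 has {2,4,5}; region has {1,3,4,5} → only 6 remains.
B2 = 2: row 2 has {1,3,4,5,6}; col 2 has {1,4,5}; region has {1,3,4,5,6} → only 2 remains.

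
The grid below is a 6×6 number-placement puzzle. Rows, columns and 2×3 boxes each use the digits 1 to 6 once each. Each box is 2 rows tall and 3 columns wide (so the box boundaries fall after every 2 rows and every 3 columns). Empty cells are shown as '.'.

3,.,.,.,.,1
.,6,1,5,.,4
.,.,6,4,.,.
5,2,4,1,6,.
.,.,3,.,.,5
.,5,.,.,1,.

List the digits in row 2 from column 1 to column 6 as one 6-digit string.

261534

R1C2 = 4: row 1 has {1,3}; col 2 has {2,5,6}; box has {1,3,6} → only 4 remains.
R1C5 = 2: row 1 has {1,3,4}; col 5 has {1,6}; box has {1,4,5} → only 2 remains.
R2C1 = 2: row 2 has {1,4,5,6}; col 1 has {3,5}; box has {1,3,4,6} → only 2 remains.
R2C5 = 3: row 2 has {1,2,4,5,6}; col 5 has {1,2,6}; box has {1,2,4,5} → only 3 remains.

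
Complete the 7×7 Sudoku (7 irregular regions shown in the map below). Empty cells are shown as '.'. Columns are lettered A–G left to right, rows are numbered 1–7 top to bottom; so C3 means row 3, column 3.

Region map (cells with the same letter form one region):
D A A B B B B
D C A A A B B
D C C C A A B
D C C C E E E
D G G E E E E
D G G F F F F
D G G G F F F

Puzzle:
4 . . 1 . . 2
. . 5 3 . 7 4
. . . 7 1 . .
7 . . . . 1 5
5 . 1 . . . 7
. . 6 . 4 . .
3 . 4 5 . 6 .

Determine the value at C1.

C1 = 7: row 1 has {1,2,4}; col 3 has {1,4,5,6}; region has {1,3,5} → only 7 remains.

7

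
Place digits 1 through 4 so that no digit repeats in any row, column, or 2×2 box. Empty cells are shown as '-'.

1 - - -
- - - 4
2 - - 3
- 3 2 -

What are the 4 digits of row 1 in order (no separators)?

R1C3 = 3: row 1 has {1}; col 3 has {2}; box has {4} → only 3 remains.
R1C4 = 2: row 1 has {1,3}; col 4 has {3,4}; box has {3,4} → only 2 remains.
R2C1 = 3 (sole candidate).
R2C2 = 2 (sole candidate).
R2C3 = 1 (sole candidate).
R3C3 = 4 (sole candidate).
R4C1 = 4 (sole candidate).
R4C4 = 1 (sole candidate).
R1C2 = 4: row 1 has {1,2,3}; col 2 has {2,3}; box has {1,2,3} → only 4 remains.

1432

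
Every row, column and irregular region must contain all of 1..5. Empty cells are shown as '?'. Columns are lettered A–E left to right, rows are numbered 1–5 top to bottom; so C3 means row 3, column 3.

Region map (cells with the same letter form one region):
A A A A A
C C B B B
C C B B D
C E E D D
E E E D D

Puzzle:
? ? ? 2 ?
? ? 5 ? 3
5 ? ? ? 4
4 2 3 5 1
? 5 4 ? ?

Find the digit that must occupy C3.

C1 = 1 (sole candidate).
E1 = 5 (sole candidate).
B2 = 1 (sole candidate).
D2 = 4 (sole candidate).
B3 = 3 (sole candidate).
C3 = 2: row 3 has {3,4,5}; col 3 has {1,3,4,5}; region has {3,4,5} → only 2 remains.

2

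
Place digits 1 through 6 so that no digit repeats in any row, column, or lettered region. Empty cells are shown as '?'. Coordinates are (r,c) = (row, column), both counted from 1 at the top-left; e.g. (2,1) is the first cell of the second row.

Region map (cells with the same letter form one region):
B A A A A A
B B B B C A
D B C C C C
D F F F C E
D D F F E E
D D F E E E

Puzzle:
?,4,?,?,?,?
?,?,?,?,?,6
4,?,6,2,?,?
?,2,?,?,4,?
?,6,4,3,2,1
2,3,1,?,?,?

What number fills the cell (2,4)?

4

(4,3) = 5 (sole candidate).
(4,4) = 6 (sole candidate).
(4,6) = 3 (sole candidate).
(5,1) = 5 (sole candidate).
(3,6) = 5 (sole candidate).
(4,1) = 1 (sole candidate).
(6,6) = 4 (sole candidate).
(1,6) = 2 (sole candidate).
(2,1) = 3 (sole candidate).
(2,3) = 2 (sole candidate).
(2,5) = 1 (sole candidate).
(3,2) = 1 (sole candidate).
(3,5) = 3 (sole candidate).
(6,4) = 5 (sole candidate).
(6,5) = 6 (sole candidate).
(1,1) = 6 (sole candidate).
(1,3) = 3 (sole candidate).
(1,4) = 1 (sole candidate).
(1,5) = 5 (sole candidate).
(2,2) = 5 (sole candidate).
(2,4) = 4: row 2 has {1,2,3,5,6}; col 4 has {1,2,3,5,6}; region has {1,2,3,5,6} → only 4 remains.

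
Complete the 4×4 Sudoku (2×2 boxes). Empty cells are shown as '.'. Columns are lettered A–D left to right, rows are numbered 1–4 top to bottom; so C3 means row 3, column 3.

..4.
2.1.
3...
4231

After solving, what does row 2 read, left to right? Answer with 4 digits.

2413

A1 = 1 (sole candidate).
B1 = 3 (sole candidate).
D1 = 2 (sole candidate).
B2 = 4: row 2 has {1,2}; col 2 has {2,3}; box has {1,2,3} → only 4 remains.
D2 = 3: row 2 has {1,2,4}; col 4 has {1,2}; box has {1,2,4} → only 3 remains.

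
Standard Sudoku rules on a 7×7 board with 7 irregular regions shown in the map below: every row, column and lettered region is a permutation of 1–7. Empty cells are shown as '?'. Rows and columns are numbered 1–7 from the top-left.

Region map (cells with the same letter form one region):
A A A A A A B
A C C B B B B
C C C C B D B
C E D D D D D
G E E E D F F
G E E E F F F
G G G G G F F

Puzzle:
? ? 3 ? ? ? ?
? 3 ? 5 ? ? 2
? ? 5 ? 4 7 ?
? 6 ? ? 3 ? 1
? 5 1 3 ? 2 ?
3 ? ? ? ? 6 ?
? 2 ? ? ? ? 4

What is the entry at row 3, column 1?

2

row 2, column 6 = 1: row 2 has {2,3,5}; col 6 has {2,6,7}; region has {2,4,5} → only 1 remains.
row 3, column 2 = 1: row 3 has {4,5,7}; col 2 has {2,3,5,6}; region has {3,5} → only 1 remains.
row 5, column 5 = 6: row 5 has {1,2,3,5}; col 5 has {3,4}; region has {1,3,7} → only 6 remains.
row 5, column 7 = 7: row 5 has {1,2,3,5,6}; col 7 has {1,2,4}; region has {2,4,6} → only 7 remains.
row 6, column 7 = 5: row 6 has {3,6}; col 7 has {1,2,4,7}; region has {2,4,6,7} → only 5 remains.
row 7, column 6 = 3: row 7 has {2,4}; col 6 has {1,2,6,7}; region has {2,4,5,6,7} → only 3 remains.
row 1, column 7 = 6: row 1 has {3}; col 7 has {1,2,4,5,7}; region has {1,2,4,5} → only 6 remains.
row 2, column 5 = 7: row 2 has {1,2,3,5}; col 5 has {3,4,6}; region has {1,2,4,5,6} → only 7 remains.
row 3, column 7 = 3: row 3 has {1,4,5,7}; col 7 has {1,2,4,5,6,7}; region has {1,2,4,5,6,7} → only 3 remains.
row 5, column 1 = 4: row 5 has {1,2,3,5,6,7}; col 1 has {3}; region has {2,3} → only 4 remains.
row 6, column 5 = 1: row 6 has {3,5,6}; col 5 has {3,4,6,7}; region has {2,3,4,5,6,7} → only 1 remains.
row 7, column 5 = 5: row 7 has {2,3,4}; col 5 has {1,3,4,6,7}; region has {2,3,4} → only 5 remains.
row 1, column 5 = 2: row 1 has {3,6}; col 5 has {1,3,4,5,6,7}; region has {3} → only 2 remains.
row 2, column 1 = 6: row 2 has {1,2,3,5,7}; col 1 has {3,4}; region has {2,3} → only 6 remains.
row 2, column 3 = 4: row 2 has {1,2,3,5,6,7}; col 3 has {1,3,5}; region has {1,3,5} → only 4 remains.
row 3, column 1 = 2: row 3 has {1,3,4,5,7}; col 1 has {3,4,6}; region has {1,3,4,5} → only 2 remains.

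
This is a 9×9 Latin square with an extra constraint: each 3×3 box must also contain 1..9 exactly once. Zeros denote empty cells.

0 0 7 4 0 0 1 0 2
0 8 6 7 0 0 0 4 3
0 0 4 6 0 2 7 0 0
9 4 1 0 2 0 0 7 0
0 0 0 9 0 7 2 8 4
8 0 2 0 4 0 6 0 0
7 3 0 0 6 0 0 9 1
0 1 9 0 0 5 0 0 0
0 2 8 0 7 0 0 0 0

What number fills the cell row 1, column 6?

row 3, column 8 = 5: row 3 has {2,4,6,7}; col 8 has {4,7,8,9}; box has {1,2,3,4,7} → only 5 remains.
row 4, column 9 = 5: row 4 has {1,2,4,7,9}; col 9 has {1,2,3,4}; box has {2,4,6,7,8} → only 5 remains.
row 6, column 9 = 9: row 6 has {2,4,6,8}; col 9 has {1,2,3,4,5}; box has {2,4,5,6,7,8} → only 9 remains.
row 7, column 3 = 5: row 7 has {1,3,6,7,9}; col 3 has {1,2,4,6,7,8,9}; box has {1,2,3,7,8,9} → only 5 remains.
row 9, column 9 = 6: row 9 has {2,7,8}; col 9 has {1,2,3,4,5,9}; box has {1,9} → only 6 remains.
row 1, column 8 = 6: row 1 has {1,2,4,7}; col 8 has {4,5,7,8,9}; box has {1,2,3,4,5,7} → only 6 remains.
row 2, column 7 = 9: row 2 has {3,4,6,7,8}; col 7 has {1,2,6,7}; box has {1,2,3,4,5,6,7} → only 9 remains.
row 3, column 2 = 9: row 3 has {2,4,5,6,7}; col 2 has {1,2,3,4,8}; box has {4,6,7,8} → only 9 remains.
row 3, column 9 = 8: row 3 has {2,4,5,6,7,9}; col 9 has {1,2,3,4,5,6,9}; box has {1,2,3,4,5,6,7,9} → only 8 remains.
row 4, column 7 = 3: row 4 has {1,2,4,5,7,9}; col 7 has {1,2,6,7,9}; box has {2,4,5,6,7,8,9} → only 3 remains.
row 5, column 3 = 3: row 5 has {2,4,7,8,9}; col 3 has {1,2,4,5,6,7,8,9}; box has {1,2,4,8,9} → only 3 remains.
row 6, column 8 = 1: row 6 has {2,4,6,8,9}; col 8 has {4,5,6,7,8,9}; box has {2,3,4,5,6,7,8,9} → only 1 remains.
row 8, column 9 = 7: row 8 has {1,5,9}; col 9 has {1,2,3,4,5,6,8,9}; box has {1,6,9} → only 7 remains.
row 9, column 1 = 4: row 9 has {2,6,7,8}; col 1 has {7,8,9}; box has {1,2,3,5,7,8,9} → only 4 remains.
row 9, column 7 = 5: row 9 has {2,4,6,7,8}; col 7 has {1,2,3,6,7,9}; box has {1,6,7,9} → only 5 remains.
row 9, column 8 = 3: row 9 has {2,4,5,6,7,8}; col 8 has {1,4,5,6,7,8,9}; box has {1,5,6,7,9} → only 3 remains.
row 1, column 2 = 5: row 1 has {1,2,4,6,7}; col 2 has {1,2,3,4,8,9}; box has {4,6,7,8,9} → only 5 remains.
row 2, column 6 = 1: row 2 has {3,4,6,7,8,9}; col 6 has {2,5,7}; box has {2,4,6,7} → only 1 remains.
row 3, column 5 = 3: row 3 has {2,4,5,6,7,8,9}; col 5 has {2,4,6,7}; box has {1,2,4,6,7} → only 3 remains.
row 4, column 4 = 8: row 4 has {1,2,3,4,5,7,9}; col 4 has {4,6,7,9}; box has {2,4,7,9} → only 8 remains.
row 4, column 6 = 6: row 4 has {1,2,3,4,5,7,8,9}; col 6 has {1,2,5,7}; box has {2,4,7,8,9} → only 6 remains.
row 5, column 2 = 6: row 5 has {2,3,4,7,8,9}; col 2 has {1,2,3,4,5,8,9}; box has {1,2,3,4,8,9} → only 6 remains.
row 6, column 2 = 7: row 6 has {1,2,4,6,8,9}; col 2 has {1,2,3,4,5,6,8,9}; box has {1,2,3,4,6,8,9} → only 7 remains.
row 6, column 6 = 3: row 6 has {1,2,4,6,7,8,9}; col 6 has {1,2,5,6,7}; box has {2,4,6,7,8,9} → only 3 remains.
row 7, column 4 = 2: row 7 has {1,3,5,6,7,9}; col 4 has {4,6,7,8,9}; box has {5,6,7} → only 2 remains.
row 8, column 1 = 6: row 8 has {1,5,7,9}; col 1 has {4,7,8,9}; box has {1,2,3,4,5,7,8,9} → only 6 remains.
row 8, column 4 = 3: row 8 has {1,5,6,7,9}; col 4 has {2,4,6,7,8,9}; box has {2,5,6,7} → only 3 remains.
row 8, column 5 = 8: row 8 has {1,3,5,6,7,9}; col 5 has {2,3,4,6,7}; box has {2,3,5,6,7} → only 8 remains.
row 8, column 7 = 4: row 8 has {1,3,5,6,7,8,9}; col 7 has {1,2,3,5,6,7,9}; box has {1,3,5,6,7,9} → only 4 remains.
row 8, column 8 = 2: row 8 has {1,3,4,5,6,7,8,9}; col 8 has {1,3,4,5,6,7,8,9}; box has {1,3,4,5,6,7,9} → only 2 remains.
row 9, column 4 = 1: row 9 has {2,3,4,5,6,7,8}; col 4 has {2,3,4,6,7,8,9}; box has {2,3,5,6,7,8} → only 1 remains.
row 9, column 6 = 9: row 9 has {1,2,3,4,5,6,7,8}; col 6 has {1,2,3,5,6,7}; box has {1,2,3,5,6,7,8} → only 9 remains.
row 1, column 1 = 3: row 1 has {1,2,4,5,6,7}; col 1 has {4,6,7,8,9}; box has {4,5,6,7,8,9} → only 3 remains.
row 1, column 5 = 9: row 1 has {1,2,3,4,5,6,7}; col 5 has {2,3,4,6,7,8}; box has {1,2,3,4,6,7} → only 9 remains.
row 1, column 6 = 8: row 1 has {1,2,3,4,5,6,7,9}; col 6 has {1,2,3,5,6,7,9}; box has {1,2,3,4,6,7,9} → only 8 remains.

8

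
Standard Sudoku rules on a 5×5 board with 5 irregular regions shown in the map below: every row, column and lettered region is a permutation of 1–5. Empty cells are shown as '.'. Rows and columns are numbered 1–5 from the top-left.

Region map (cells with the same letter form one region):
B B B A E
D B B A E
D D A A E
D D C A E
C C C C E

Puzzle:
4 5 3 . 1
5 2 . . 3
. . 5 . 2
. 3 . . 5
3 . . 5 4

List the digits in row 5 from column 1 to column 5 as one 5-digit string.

r1c4 = 2: row 1 has {1,3,4,5}; col 4 has {5}; region has {5} → only 2 remains.
r2c3 = 1: row 2 has {2,3,5}; col 3 has {3,5}; region has {2,3,4,5} → only 1 remains.
r2c4 = 4: row 2 has {1,2,3,5}; col 4 has {2,5}; region has {2,5} → only 4 remains.
r3c1 = 1: row 3 has {2,5}; col 1 has {3,4,5}; region has {3,5} → only 1 remains.
r3c2 = 4: row 3 has {1,2,5}; col 2 has {2,3,5}; region has {1,3,5} → only 4 remains.
r3c4 = 3: row 3 has {1,2,4,5}; col 4 has {2,4,5}; region has {2,4,5} → only 3 remains.
r4c1 = 2: row 4 has {3,5}; col 1 has {1,3,4,5}; region has {1,3,4,5} → only 2 remains.
r4c3 = 4: row 4 has {2,3,5}; col 3 has {1,3,5}; region has {3,5} → only 4 remains.
r4c4 = 1: row 4 has {2,3,4,5}; col 4 has {2,3,4,5}; region has {2,3,4,5} → only 1 remains.
r5c2 = 1: row 5 has {3,4,5}; col 2 has {2,3,4,5}; region has {3,4,5} → only 1 remains.
r5c3 = 2: row 5 has {1,3,4,5}; col 3 has {1,3,4,5}; region has {1,3,4,5} → only 2 remains.

31254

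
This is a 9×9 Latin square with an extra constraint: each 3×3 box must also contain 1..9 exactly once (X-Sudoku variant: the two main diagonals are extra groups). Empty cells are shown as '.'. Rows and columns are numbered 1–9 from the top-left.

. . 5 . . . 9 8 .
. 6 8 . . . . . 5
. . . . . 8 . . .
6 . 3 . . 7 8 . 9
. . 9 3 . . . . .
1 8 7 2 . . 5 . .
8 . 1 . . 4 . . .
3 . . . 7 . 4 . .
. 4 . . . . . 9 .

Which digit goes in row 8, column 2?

row 6, column 6 = 9: row 6 has {1,2,5,7,8}; col 6 has {4,7,8}; box has {2,3,7}; main diagonal has {6} → only 9 remains.
row 9, column 1 = 5: row 9 has {4,9}; col 1 has {1,3,6,8}; box has {1,3,4,8}; anti-diagonal has {1,2,7} → only 5 remains.
row 8, column 2 = 9: row 8 has {3,4,7}; col 2 has {4,6,8}; box has {1,3,4,5,8}; anti-diagonal has {1,2,5,7} → only 9 remains.

9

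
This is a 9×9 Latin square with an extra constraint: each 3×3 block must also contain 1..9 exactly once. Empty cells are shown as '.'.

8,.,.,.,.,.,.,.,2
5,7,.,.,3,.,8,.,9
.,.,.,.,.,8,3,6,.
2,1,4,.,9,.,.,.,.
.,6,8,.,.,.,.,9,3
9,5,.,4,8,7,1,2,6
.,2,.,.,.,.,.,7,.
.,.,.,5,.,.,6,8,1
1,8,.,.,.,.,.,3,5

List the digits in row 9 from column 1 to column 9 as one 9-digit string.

187964235

R3C1 = 4 (sole candidate).
R3C2 = 9 (sole candidate).
R3C9 = 7 (sole candidate).
R4C8 = 5 (sole candidate).
R4C9 = 8 (sole candidate).
R5C1 = 7 (sole candidate).
R5C7 = 4 (sole candidate).
R6C3 = 3 (sole candidate).
R7C7 = 9 (sole candidate).
R7C9 = 4 (sole candidate).
R8C1 = 3 (sole candidate).
R8C2 = 4 (sole candidate).
R9C7 = 2: row 9 has {1,3,5,8}; col 7 has {1,3,4,6,8,9}; box has {1,3,4,5,6,7,8,9} → only 2 remains.
R1C2 = 3 (sole candidate).
R1C7 = 5 (sole candidate).
R4C7 = 7 (sole candidate).
R7C1 = 6 (sole candidate).
R7C3 = 5 (sole candidate).
R7C5 = 1 (sole candidate).
R7C6 = 3 (sole candidate).
R4C6 = 6 (sole candidate).
R7C4 = 8 (sole candidate).
R4C4 = 3 (sole candidate).
R3C5 = 5 (hidden single in row 3).
R5C5 = 2 (sole candidate).
R8C5 = 7 (sole candidate).
R5C4 = 1 (sole candidate).
R5C6 = 5 (sole candidate).
R8C3 = 9 (sole candidate).
R8C6 = 2 (sole candidate).
R9C3 = 7: row 9 has {1,2,3,5,8}; col 3 has {3,4,5,8,9}; box has {1,2,3,4,5,6,8,9} → only 7 remains.
R3C4 = 2 (sole candidate).
R2C4 = 6 (sole candidate).
R3C3 = 1 (sole candidate).
R9C4 = 9: row 9 has {1,2,3,5,7,8}; col 4 has {1,2,3,4,5,6,8}; box has {1,2,3,5,7,8} → only 9 remains.
R9C6 = 4: row 9 has {1,2,3,5,7,8,9}; col 6 has {2,3,5,6,7,8}; box has {1,2,3,5,7,8,9} → only 4 remains.
R1C3 = 6 (sole candidate).
R1C4 = 7 (sole candidate).
R1C5 = 4 (sole candidate).
R1C8 = 1 (sole candidate).
R2C3 = 2 (sole candidate).
R2C6 = 1 (sole candidate).
R2C8 = 4 (sole candidate).
R9C5 = 6: row 9 has {1,2,3,4,5,7,8,9}; col 5 has {1,2,3,4,5,7,8,9}; box has {1,2,3,4,5,7,8,9} → only 6 remains.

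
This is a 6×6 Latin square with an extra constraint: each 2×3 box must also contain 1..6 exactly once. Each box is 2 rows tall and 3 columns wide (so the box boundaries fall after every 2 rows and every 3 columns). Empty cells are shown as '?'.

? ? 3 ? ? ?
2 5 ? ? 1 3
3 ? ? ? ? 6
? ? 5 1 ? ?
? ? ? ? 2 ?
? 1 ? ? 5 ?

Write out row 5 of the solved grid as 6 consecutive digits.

534621

row 3, column 5 = 4: row 3 has {3,6}; col 5 has {1,2,5}; box has {1,6} → only 4 remains.
row 4, column 5 = 3: row 4 has {1,5}; col 5 has {1,2,4,5}; box has {1,4,6} → only 3 remains.
row 4, column 6 = 2: row 4 has {1,3,5}; col 6 has {3,6}; box has {1,3,4,6} → only 2 remains.
row 6, column 6 = 4: row 6 has {1,5}; col 6 has {2,3,6}; box has {2,5} → only 4 remains.
row 1, column 5 = 6: row 1 has {3}; col 5 has {1,2,3,4,5}; box has {1,3} → only 6 remains.
row 1, column 6 = 5: row 1 has {3,6}; col 6 has {2,3,4,6}; box has {1,3,6} → only 5 remains.
row 2, column 4 = 4: row 2 has {1,2,3,5}; col 4 has {1}; box has {1,3,5,6} → only 4 remains.
row 3, column 2 = 2: row 3 has {3,4,6}; col 2 has {1,5}; box has {3,5} → only 2 remains.
row 3, column 3 = 1: row 3 has {2,3,4,6}; col 3 has {3,5}; box has {2,3,5} → only 1 remains.
row 3, column 4 = 5: row 3 has {1,2,3,4,6}; col 4 has {1,4}; box has {1,2,3,4,6} → only 5 remains.
row 5, column 6 = 1: row 5 has {2}; col 6 has {2,3,4,5,6}; box has {2,4,5} → only 1 remains.
row 6, column 1 = 6: row 6 has {1,4,5}; col 1 has {2,3}; box has {1} → only 6 remains.
row 6, column 3 = 2: row 6 has {1,4,5,6}; col 3 has {1,3,5}; box has {1,6} → only 2 remains.
row 6, column 4 = 3: row 6 has {1,2,4,5,6}; col 4 has {1,4,5}; box has {1,2,4,5} → only 3 remains.
row 1, column 2 = 4: row 1 has {3,5,6}; col 2 has {1,2,5}; box has {2,3,5} → only 4 remains.
row 1, column 4 = 2: row 1 has {3,4,5,6}; col 4 has {1,3,4,5}; box has {1,3,4,5,6} → only 2 remains.
row 2, column 3 = 6: row 2 has {1,2,3,4,5}; col 3 has {1,2,3,5}; box has {2,3,4,5} → only 6 remains.
row 4, column 1 = 4: row 4 has {1,2,3,5}; col 1 has {2,3,6}; box has {1,2,3,5} → only 4 remains.
row 4, column 2 = 6: row 4 has {1,2,3,4,5}; col 2 has {1,2,4,5}; box has {1,2,3,4,5} → only 6 remains.
row 5, column 1 = 5: row 5 has {1,2}; col 1 has {2,3,4,6}; box has {1,2,6} → only 5 remains.
row 5, column 2 = 3: row 5 has {1,2,5}; col 2 has {1,2,4,5,6}; box has {1,2,5,6} → only 3 remains.
row 5, column 3 = 4: row 5 has {1,2,3,5}; col 3 has {1,2,3,5,6}; box has {1,2,3,5,6} → only 4 remains.
row 5, column 4 = 6: row 5 has {1,2,3,4,5}; col 4 has {1,2,3,4,5}; box has {1,2,3,4,5} → only 6 remains.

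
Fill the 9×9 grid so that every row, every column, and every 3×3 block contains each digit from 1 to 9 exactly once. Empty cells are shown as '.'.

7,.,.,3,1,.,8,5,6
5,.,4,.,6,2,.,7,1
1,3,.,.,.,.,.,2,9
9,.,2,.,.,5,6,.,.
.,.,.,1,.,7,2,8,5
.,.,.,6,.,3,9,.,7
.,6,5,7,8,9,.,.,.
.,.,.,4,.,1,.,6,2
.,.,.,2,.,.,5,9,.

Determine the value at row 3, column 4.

5

row 1, column 3 = 9: row 1 has {1,3,5,6,7,8}; col 3 has {2,4,5}; box has {1,3,4,5,7} → only 9 remains.
row 1, column 6 = 4: row 1 has {1,3,5,6,7,8,9}; col 6 has {1,2,3,5,7,9}; box has {1,2,3,6} → only 4 remains.
row 2, column 2 = 8: row 2 has {1,2,4,5,6,7}; col 2 has {3,6}; box has {1,3,4,5,7,9} → only 8 remains.
row 2, column 4 = 9: row 2 has {1,2,4,5,6,7,8}; col 4 has {1,2,3,4,6,7}; box has {1,2,3,4,6} → only 9 remains.
row 2, column 7 = 3: row 2 has {1,2,4,5,6,7,8,9}; col 7 has {2,5,6,8,9}; box has {1,2,5,6,7,8,9} → only 3 remains.
row 3, column 3 = 6: row 3 has {1,2,3,9}; col 3 has {2,4,5,9}; box has {1,3,4,5,7,8,9} → only 6 remains.
row 3, column 6 = 8: row 3 has {1,2,3,6,9}; col 6 has {1,2,3,4,5,7,9}; box has {1,2,3,4,6,9} → only 8 remains.
row 3, column 7 = 4: row 3 has {1,2,3,6,8,9}; col 7 has {2,3,5,6,8,9}; box has {1,2,3,5,6,7,8,9} → only 4 remains.
row 4, column 4 = 8: row 4 has {2,5,6,9}; col 4 has {1,2,3,4,6,7,9}; box has {1,3,5,6,7} → only 8 remains.
row 4, column 5 = 4: row 4 has {2,5,6,8,9}; col 5 has {1,6,8}; box has {1,3,5,6,7,8} → only 4 remains.
row 4, column 9 = 3: row 4 has {2,4,5,6,8,9}; col 9 has {1,2,5,6,7,9}; box has {2,5,6,7,8,9} → only 3 remains.
row 5, column 2 = 4: row 5 has {1,2,5,7,8}; col 2 has {3,6,8}; box has {2,9} → only 4 remains.
row 5, column 3 = 3: row 5 has {1,2,4,5,7,8}; col 3 has {2,4,5,6,9}; box has {2,4,9} → only 3 remains.
row 5, column 5 = 9: row 5 has {1,2,3,4,5,7,8}; col 5 has {1,4,6,8}; box has {1,3,4,5,6,7,8} → only 9 remains.
row 6, column 1 = 8: row 6 has {3,6,7,9}; col 1 has {1,5,7,9}; box has {2,3,4,9} → only 8 remains.
row 6, column 3 = 1: row 6 has {3,6,7,8,9}; col 3 has {2,3,4,5,6,9}; box has {2,3,4,8,9} → only 1 remains.
row 6, column 5 = 2: row 6 has {1,3,6,7,8,9}; col 5 has {1,4,6,8,9}; box has {1,3,4,5,6,7,8,9} → only 2 remains.
row 6, column 8 = 4: row 6 has {1,2,3,6,7,8,9}; col 8 has {2,5,6,7,8,9}; box has {2,3,5,6,7,8,9} → only 4 remains.
row 7, column 7 = 1: row 7 has {5,6,7,8,9}; col 7 has {2,3,4,5,6,8,9}; box has {2,5,6,9} → only 1 remains.
row 7, column 8 = 3: row 7 has {1,5,6,7,8,9}; col 8 has {2,4,5,6,7,8,9}; box has {1,2,5,6,9} → only 3 remains.
row 7, column 9 = 4: row 7 has {1,3,5,6,7,8,9}; col 9 has {1,2,3,5,6,7,9}; box has {1,2,3,5,6,9} → only 4 remains.
row 8, column 1 = 3: row 8 has {1,2,4,6}; col 1 has {1,5,7,8,9}; box has {5,6} → only 3 remains.
row 8, column 5 = 5: row 8 has {1,2,3,4,6}; col 5 has {1,2,4,6,8,9}; box has {1,2,4,7,8,9} → only 5 remains.
row 8, column 7 = 7: row 8 has {1,2,3,4,5,6}; col 7 has {1,2,3,4,5,6,8,9}; box has {1,2,3,4,5,6,9} → only 7 remains.
row 9, column 1 = 4: row 9 has {2,5,9}; col 1 has {1,3,5,7,8,9}; box has {3,5,6} → only 4 remains.
row 9, column 5 = 3: row 9 has {2,4,5,9}; col 5 has {1,2,4,5,6,8,9}; box has {1,2,4,5,7,8,9} → only 3 remains.
row 9, column 6 = 6: row 9 has {2,3,4,5,9}; col 6 has {1,2,3,4,5,7,8,9}; box has {1,2,3,4,5,7,8,9} → only 6 remains.
row 9, column 9 = 8: row 9 has {2,3,4,5,6,9}; col 9 has {1,2,3,4,5,6,7,9}; box has {1,2,3,4,5,6,7,9} → only 8 remains.
row 1, column 2 = 2: row 1 has {1,3,4,5,6,7,8,9}; col 2 has {3,4,6,8}; box has {1,3,4,5,6,7,8,9} → only 2 remains.
row 3, column 4 = 5: row 3 has {1,2,3,4,6,8,9}; col 4 has {1,2,3,4,6,7,8,9}; box has {1,2,3,4,6,8,9} → only 5 remains.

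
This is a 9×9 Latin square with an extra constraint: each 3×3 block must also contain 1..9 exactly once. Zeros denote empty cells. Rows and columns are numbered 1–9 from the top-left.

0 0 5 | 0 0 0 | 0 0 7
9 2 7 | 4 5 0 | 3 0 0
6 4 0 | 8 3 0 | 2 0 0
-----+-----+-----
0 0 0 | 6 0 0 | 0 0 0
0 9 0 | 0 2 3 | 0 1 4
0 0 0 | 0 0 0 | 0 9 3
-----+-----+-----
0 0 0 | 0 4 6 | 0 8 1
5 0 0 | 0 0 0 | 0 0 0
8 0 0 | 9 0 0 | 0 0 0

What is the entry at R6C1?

4

R2C6 = 1 (sole candidate).
R2C8 = 6 (sole candidate).
R2C9 = 8 (sole candidate).
R3C3 = 1 (sole candidate).
R3C8 = 5 (sole candidate).
R3C9 = 9 (sole candidate).
R5C1 = 7 (sole candidate).
R5C4 = 5 (sole candidate).
R1C1 = 3 (sole candidate).
R1C2 = 8 (sole candidate).
R1C4 = 2 (sole candidate).
R1C6 = 9 (sole candidate).
R1C8 = 4 (sole candidate).
R3C6 = 7 (sole candidate).
R7C1 = 2 (sole candidate).
R1C5 = 6 (sole candidate).
R1C7 = 1 (sole candidate).
R4C5 = 9 (hidden single in row 4).
R6C3 = 2 (hidden single in row 6).
R7C7 = 5 (hidden single in row 7).
R6C2 = 5 (hidden single in row 6).
R4C9 = 5 (hidden single in row 4).
R4C8 = 2 (hidden single in row 4).
R4C7 = 7 (hidden single in row 4).
R6C7 = 6 (hidden single in row 6).
R5C7 = 8 (sole candidate).
R9C7 = 4 (sole candidate).
R5C3 = 6 (sole candidate).
R8C7 = 9 (sole candidate).
R9C3 = 3 (sole candidate).
R9C8 = 7 (sole candidate).
R7C2 = 7 (sole candidate).
R7C3 = 9 (sole candidate).
R7C4 = 3 (sole candidate).
R8C3 = 4 (sole candidate).
R8C8 = 3 (sole candidate).
R9C5 = 1 (sole candidate).
R4C3 = 8 (sole candidate).
R4C6 = 4 (sole candidate).
R6C6 = 8 (sole candidate).
R8C4 = 7 (sole candidate).
R8C5 = 8 (sole candidate).
R8C6 = 2 (sole candidate).
R8C9 = 6 (sole candidate).
R9C2 = 6 (sole candidate).
R9C6 = 5 (sole candidate).
R9C9 = 2 (sole candidate).
R4C1 = 1 (sole candidate).
R4C2 = 3 (sole candidate).
R6C1 = 4: row 6 has {2,3,5,6,8,9}; col 1 has {1,2,3,5,6,7,8,9}; box has {1,2,3,5,6,7,8,9} → only 4 remains.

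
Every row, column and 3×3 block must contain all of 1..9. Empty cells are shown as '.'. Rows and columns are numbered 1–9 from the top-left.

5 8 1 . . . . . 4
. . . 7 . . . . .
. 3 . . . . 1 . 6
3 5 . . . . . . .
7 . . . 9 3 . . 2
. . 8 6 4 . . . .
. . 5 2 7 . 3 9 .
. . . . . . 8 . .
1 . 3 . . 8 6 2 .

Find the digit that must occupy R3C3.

R7C9 = 1: row 7 has {2,3,5,7,9}; col 9 has {2,4,6}; box has {2,3,6,8,9} → only 1 remains.
R9C5 = 5: row 9 has {1,2,3,6,8}; col 5 has {4,7,9}; box has {2,7,8} → only 5 remains.
R9C9 = 7: row 9 has {1,2,3,5,6,8}; col 9 has {1,2,4,6}; box has {1,2,3,6,8,9} → only 7 remains.
R8C9 = 5: row 8 has {8}; col 9 has {1,2,4,6,7}; box has {1,2,3,6,7,8,9} → only 5 remains.
R8C8 = 4: row 8 has {5,8}; col 8 has {2,9}; box has {1,2,3,5,6,7,8,9} → only 4 remains.
R7C1 = 8: in row 7, 8 can only go here (every other open cell in that row sees an 8).
R8C2 = 7: in column 2, 7 can only go here (every other open cell in that column sees a 7).
R3C3 = 7: in column 3, 7 can only go here (every other open cell in that column sees a 7).

7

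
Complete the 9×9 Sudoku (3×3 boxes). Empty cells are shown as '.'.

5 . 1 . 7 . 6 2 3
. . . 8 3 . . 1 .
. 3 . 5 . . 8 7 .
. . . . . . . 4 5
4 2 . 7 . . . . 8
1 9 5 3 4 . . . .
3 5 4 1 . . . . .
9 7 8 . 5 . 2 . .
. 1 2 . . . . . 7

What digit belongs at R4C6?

1

R6C7 = 7: row 6 has {1,3,4,5,9}; col 7 has {2,6,8}; box has {4,5,8} → only 7 remains.
R6C8 = 6: row 6 has {1,3,4,5,7,9}; col 8 has {1,2,4,7}; box has {4,5,7,8} → only 6 remains.
R6C9 = 2: row 6 has {1,3,4,5,6,7,9}; col 9 has {3,5,7,8}; box has {4,5,6,7,8} → only 2 remains.
R7C7 = 9: row 7 has {1,3,4,5}; col 7 has {2,6,7,8}; box has {2,7} → only 9 remains.
R7C8 = 8: row 7 has {1,3,4,5,9}; col 8 has {1,2,4,6,7}; box has {2,7,9} → only 8 remains.
R7C9 = 6: row 7 has {1,3,4,5,8,9}; col 9 has {2,3,5,7,8}; box has {2,7,8,9} → only 6 remains.
R8C8 = 3: row 8 has {2,5,7,8,9}; col 8 has {1,2,4,6,7,8}; box has {2,6,7,8,9} → only 3 remains.
R9C1 = 6: row 9 has {1,2,7}; col 1 has {1,3,4,5,9}; box has {1,2,3,4,5,7,8,9} → only 6 remains.
R9C8 = 5: row 9 has {1,2,6,7}; col 8 has {1,2,3,4,6,7,8}; box has {2,3,6,7,8,9} → only 5 remains.
R3C1 = 2: row 3 has {3,5,7,8}; col 1 has {1,3,4,5,6,9}; box has {1,3,5} → only 2 remains.
R5C8 = 9: row 5 has {2,4,7,8}; col 8 has {1,2,3,4,5,6,7,8}; box has {2,4,5,6,7,8} → only 9 remains.
R6C6 = 8: row 6 has {1,2,3,4,5,6,7,9}; col 6 has {}; box has {3,4,7} → only 8 remains.
R7C5 = 2: row 7 has {1,3,4,5,6,8,9}; col 5 has {3,4,5,7}; box has {1,5} → only 2 remains.
R7C6 = 7: row 7 has {1,2,3,4,5,6,8,9}; col 6 has {8}; box has {1,2,5} → only 7 remains.
R9C7 = 4: row 9 has {1,2,5,6,7}; col 7 has {2,6,7,8,9}; box has {2,3,5,6,7,8,9} → only 4 remains.
R2C1 = 7: row 2 has {1,3,8}; col 1 has {1,2,3,4,5,6,9}; box has {1,2,3,5} → only 7 remains.
R2C7 = 5: row 2 has {1,3,7,8}; col 7 has {2,4,6,7,8,9}; box has {1,2,3,6,7,8} → only 5 remains.
R4C1 = 8: row 4 has {4,5}; col 1 has {1,2,3,4,5,6,7,9}; box has {1,2,4,5,9} → only 8 remains.
R4C2 = 6: row 4 has {4,5,8}; col 2 has {1,2,3,5,7,9}; box has {1,2,4,5,8,9} → only 6 remains.
R5C3 = 3: row 5 has {2,4,7,8,9}; col 3 has {1,2,4,5,8}; box has {1,2,4,5,6,8,9} → only 3 remains.
R5C7 = 1: row 5 has {2,3,4,7,8,9}; col 7 has {2,4,5,6,7,8,9}; box has {2,4,5,6,7,8,9} → only 1 remains.
R8C9 = 1: row 8 has {2,3,5,7,8,9}; col 9 has {2,3,5,6,7,8}; box has {2,3,4,5,6,7,8,9} → only 1 remains.
R9C4 = 9: row 9 has {1,2,4,5,6,7}; col 4 has {1,3,5,7,8}; box has {1,2,5,7} → only 9 remains.
R9C5 = 8: row 9 has {1,2,4,5,6,7,9}; col 5 has {2,3,4,5,7}; box has {1,2,5,7,9} → only 8 remains.
R9C6 = 3: row 9 has {1,2,4,5,6,7,8,9}; col 6 has {7,8}; box has {1,2,5,7,8,9} → only 3 remains.
R1C4 = 4: row 1 has {1,2,3,5,6,7}; col 4 has {1,3,5,7,8,9}; box has {3,5,7,8} → only 4 remains.
R1C6 = 9: row 1 has {1,2,3,4,5,6,7}; col 6 has {3,7,8}; box has {3,4,5,7,8} → only 9 remains.
R2C2 = 4: row 2 has {1,3,5,7,8}; col 2 has {1,2,3,5,6,7,9}; box has {1,2,3,5,7} → only 4 remains.
R2C9 = 9: row 2 has {1,3,4,5,7,8}; col 9 has {1,2,3,5,6,7,8}; box has {1,2,3,5,6,7,8} → only 9 remains.
R3C9 = 4: row 3 has {2,3,5,7,8}; col 9 has {1,2,3,5,6,7,8,9}; box has {1,2,3,5,6,7,8,9} → only 4 remains.
R4C3 = 7: row 4 has {4,5,6,8}; col 3 has {1,2,3,4,5,8}; box has {1,2,3,4,5,6,8,9} → only 7 remains.
R4C4 = 2: row 4 has {4,5,6,7,8}; col 4 has {1,3,4,5,7,8,9}; box has {3,4,7,8} → only 2 remains.
R4C6 = 1: row 4 has {2,4,5,6,7,8}; col 6 has {3,7,8,9}; box has {2,3,4,7,8} → only 1 remains.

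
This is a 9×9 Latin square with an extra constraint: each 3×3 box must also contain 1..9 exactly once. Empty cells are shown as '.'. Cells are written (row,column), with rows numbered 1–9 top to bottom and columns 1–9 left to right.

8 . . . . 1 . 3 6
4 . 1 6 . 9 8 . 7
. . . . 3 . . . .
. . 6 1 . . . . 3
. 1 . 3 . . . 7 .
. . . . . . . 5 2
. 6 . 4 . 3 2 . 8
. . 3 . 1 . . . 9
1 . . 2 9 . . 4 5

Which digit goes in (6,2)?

(2,8) = 2: row 2 has {1,4,6,7,8,9}; col 8 has {3,4,5,7}; box has {3,6,7,8} → only 2 remains.
(5,9) = 4: row 5 has {1,3,7}; col 9 has {2,3,5,6,7,8,9}; box has {2,3,5,7} → only 4 remains.
(7,8) = 1: row 7 has {2,3,4,6,8}; col 8 has {2,3,4,5,7}; box has {2,4,5,8,9} → only 1 remains.
(8,8) = 6: row 8 has {1,3,9}; col 8 has {1,2,3,4,5,7}; box has {1,2,4,5,8,9} → only 6 remains.
(2,5) = 5: row 2 has {1,2,4,6,7,8,9}; col 5 has {1,3,9}; box has {1,3,6,9} → only 5 remains.
(3,8) = 9: row 3 has {3}; col 8 has {1,2,3,4,5,6,7}; box has {2,3,6,7,8} → only 9 remains.
(3,9) = 1: row 3 has {3,9}; col 9 has {2,3,4,5,6,7,8,9}; box has {2,3,6,7,8,9} → only 1 remains.
(4,7) = 9: row 4 has {1,3,6}; col 7 has {2,8}; box has {2,3,4,5,7} → only 9 remains.
(4,8) = 8: row 4 has {1,3,6,9}; col 8 has {1,2,3,4,5,6,7,9}; box has {2,3,4,5,7,9} → only 8 remains.
(5,7) = 6: row 5 has {1,3,4,7}; col 7 has {2,8,9}; box has {2,3,4,5,7,8,9} → only 6 remains.
(6,7) = 1: row 6 has {2,5}; col 7 has {2,6,8,9}; box has {2,3,4,5,6,7,8,9} → only 1 remains.
(7,5) = 7: row 7 has {1,2,3,4,6,8}; col 5 has {1,3,5,9}; box has {1,2,3,4,9} → only 7 remains.
(8,7) = 7: row 8 has {1,3,6,9}; col 7 has {1,2,6,8,9}; box has {1,2,4,5,6,8,9} → only 7 remains.
(9,7) = 3: row 9 has {1,2,4,5,9}; col 7 has {1,2,6,7,8,9}; box has {1,2,4,5,6,7,8,9} → only 3 remains.
(1,4) = 7: row 1 has {1,3,6,8}; col 4 has {1,2,3,4,6}; box has {1,3,5,6,9} → only 7 remains.
(2,2) = 3: row 2 has {1,2,4,5,6,7,8,9}; col 2 has {1,6}; box has {1,4,8} → only 3 remains.
(3,4) = 8: row 3 has {1,3,9}; col 4 has {1,2,3,4,6,7}; box has {1,3,5,6,7,9} → only 8 remains.
(6,4) = 9: row 6 has {1,2,5}; col 4 has {1,2,3,4,6,7,8}; box has {1,3} → only 9 remains.
(8,4) = 5: row 8 has {1,3,6,7,9}; col 4 has {1,2,3,4,6,7,8,9}; box has {1,2,3,4,7,9} → only 5 remains.
(8,6) = 8: row 8 has {1,3,5,6,7,9}; col 6 has {1,3,9}; box has {1,2,3,4,5,7,9} → only 8 remains.
(9,6) = 6: row 9 has {1,2,3,4,5,9}; col 6 has {1,3,8,9}; box has {1,2,3,4,5,7,8,9} → only 6 remains.
(8,1) = 2: row 8 has {1,3,5,6,7,8,9}; col 1 has {1,4,8}; box has {1,3,6} → only 2 remains.
(8,2) = 4: row 8 has {1,2,3,5,6,7,8,9}; col 2 has {1,3,6}; box has {1,2,3,6} → only 4 remains.
(3,1) = 6: in row 3, 6 can only go here (every other open cell in that row sees a 6).
(6,1) = 3: in row 6, 3 can only go here (every other open cell in that row sees a 3).
(6,5) = 6: in row 6, 6 can only go here (every other open cell in that row sees a 6).
(4,1) = 7: in column 1, 7 can only go here (every other open cell in that column sees a 7).
(6,2) = 8: row 6 has {1,2,3,5,6,9}; col 2 has {1,3,4,6}; box has {1,3,6,7} → only 8 remains.

8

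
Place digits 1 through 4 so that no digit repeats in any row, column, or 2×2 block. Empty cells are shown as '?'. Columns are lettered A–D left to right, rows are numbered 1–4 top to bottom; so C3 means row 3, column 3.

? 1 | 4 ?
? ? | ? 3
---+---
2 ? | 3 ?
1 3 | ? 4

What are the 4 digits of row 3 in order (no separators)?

2431

A1 = 3: row 1 has {1,4}; col 1 has {1,2}; box has {1} → only 3 remains.
D1 = 2: row 1 has {1,3,4}; col 4 has {3,4}; box has {3,4} → only 2 remains.
A2 = 4: row 2 has {3}; col 1 has {1,2,3}; box has {1,3} → only 4 remains.
B2 = 2: row 2 has {3,4}; col 2 has {1,3}; box has {1,3,4} → only 2 remains.
C2 = 1: row 2 has {2,3,4}; col 3 has {3,4}; box has {2,3,4} → only 1 remains.
B3 = 4: row 3 has {2,3}; col 2 has {1,2,3}; box has {1,2,3} → only 4 remains.
D3 = 1: row 3 has {2,3,4}; col 4 has {2,3,4}; box has {3,4} → only 1 remains.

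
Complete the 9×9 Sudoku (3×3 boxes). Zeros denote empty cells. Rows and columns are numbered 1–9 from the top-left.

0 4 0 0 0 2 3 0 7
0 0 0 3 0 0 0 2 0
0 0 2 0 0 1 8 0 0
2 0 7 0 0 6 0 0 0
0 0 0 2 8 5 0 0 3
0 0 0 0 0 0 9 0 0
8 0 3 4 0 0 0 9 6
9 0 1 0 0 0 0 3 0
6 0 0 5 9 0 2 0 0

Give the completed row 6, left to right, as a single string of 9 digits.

538174962

r7c6 = 7: row 7 has {3,4,6,8,9}; col 6 has {1,2,5,6}; box has {4,5,9} → only 7 remains.
r8c6 = 8: row 8 has {1,3,9}; col 6 has {1,2,5,6,7}; box has {4,5,7,9} → only 8 remains.
r9c2 = 7: row 9 has {2,5,6,9}; col 2 has {4}; box has {1,3,6,8,9} → only 7 remains.
r9c3 = 4: row 9 has {2,5,6,7,9}; col 3 has {1,2,3,7}; box has {1,3,6,7,8,9} → only 4 remains.
r9c6 = 3: row 9 has {2,4,5,6,7,9}; col 6 has {1,2,5,6,7,8}; box has {4,5,7,8,9} → only 3 remains.
r6c6 = 4: row 6 has {9}; col 6 has {1,2,3,5,6,7,8}; box has {2,5,6,8} → only 4 remains.
r8c4 = 6: row 8 has {1,3,8,9}; col 4 has {2,3,4,5}; box has {3,4,5,7,8,9} → only 6 remains.
r8c5 = 2: row 8 has {1,3,6,8,9}; col 5 has {8,9}; box has {3,4,5,6,7,8,9} → only 2 remains.
r2c6 = 9: row 2 has {2,3}; col 6 has {1,2,3,4,5,6,7,8}; box has {1,2,3} → only 9 remains.
r3c4 = 7: row 3 has {1,2,8}; col 4 has {2,3,4,5,6}; box has {1,2,3,9} → only 7 remains.
r6c4 = 1: row 6 has {4,9}; col 4 has {2,3,4,5,6,7}; box has {2,4,5,6,8} → only 1 remains.
r7c5 = 1: row 7 has {3,4,6,7,8,9}; col 5 has {2,8,9}; box has {2,3,4,5,6,7,8,9} → only 1 remains.
r7c7 = 5: row 7 has {1,3,4,6,7,8,9}; col 7 has {2,3,8,9}; box has {2,3,6,9} → only 5 remains.
r8c2 = 5: row 8 has {1,2,3,6,8,9}; col 2 has {4,7}; box has {1,3,4,6,7,8,9} → only 5 remains.
r8c9 = 4: row 8 has {1,2,3,5,6,8,9}; col 9 has {3,6,7}; box has {2,3,5,6,9} → only 4 remains.
r1c4 = 8: row 1 has {2,3,4,7}; col 4 has {1,2,3,4,5,6,7}; box has {1,2,3,7,9} → only 8 remains.
r4c4 = 9: row 4 has {2,6,7}; col 4 has {1,2,3,4,5,6,7,8}; box has {1,2,4,5,6,8} → only 9 remains.
r4c5 = 3: row 4 has {2,6,7,9}; col 5 has {1,2,8,9}; box has {1,2,4,5,6,8,9} → only 3 remains.
r6c5 = 7: row 6 has {1,4,9}; col 5 has {1,2,3,8,9}; box has {1,2,3,4,5,6,8,9} → only 7 remains.
r7c2 = 2: row 7 has {1,3,4,5,6,7,8,9}; col 2 has {4,5,7}; box has {1,3,4,5,6,7,8,9} → only 2 remains.
r8c7 = 7: row 8 has {1,2,3,4,5,6,8,9}; col 7 has {2,3,5,8,9}; box has {2,3,4,5,6,9} → only 7 remains.
r1c3 = 9: in row 1, 9 can only go here (every other open cell in that row sees a 9).
r5c3 = 6: row 5 has {2,3,5,8}; col 3 has {1,2,3,4,7,9}; box has {2,7} → only 6 remains.
r2c1 = 7: in row 2, 7 can only go here (every other open cell in that row sees a 7).
r3c9 = 9: in row 3, 9 can only go here (every other open cell in that row sees a 9).
r5c2 = 9: in row 5, 9 can only go here (every other open cell in that row sees a 9).
r5c8 = 7: in row 5, 7 can only go here (every other open cell in that row sees a 7).
r6c9 = 2: in row 6, 2 can only go here (every other open cell in that row sees a 2).
r6c8 = 6: in row 6, 6 can only go here (every other open cell in that row sees a 6).
r1c5 = 6: in row 1, 6 can only go here (every other open cell in that row sees a 6).
r3c2 = 6: in row 3, 6 can only go here (every other open cell in that row sees a 6).
r2c7 = 6: in row 2, 6 can only go here (every other open cell in that row sees a 6).
r2c5 = 4: in row 2, 4 can only go here (every other open cell in that row sees a 4).
r3c5 = 5: row 3 has {1,2,6,7,8,9}; col 5 has {1,2,3,4,6,7,8,9}; box has {1,2,3,4,6,7,8,9} → only 5 remains.
r3c8 = 4: row 3 has {1,2,5,6,7,8,9}; col 8 has {2,3,6,7,9}; box has {2,3,6,7,8,9} → only 4 remains.
r3c1 = 3: row 3 has {1,2,4,5,6,7,8,9}; col 1 has {2,6,7,8,9}; box has {2,4,6,7,9} → only 3 remains.
r6c1 = 5: row 6 has {1,2,4,6,7,9}; col 1 has {2,3,6,7,8,9}; box has {2,6,7,9} → only 5 remains.
r6c3 = 8: row 6 has {1,2,4,5,6,7,9}; col 3 has {1,2,3,4,6,7,9}; box has {2,5,6,7,9} → only 8 remains.
r1c1 = 1: row 1 has {2,3,4,6,7,8,9}; col 1 has {2,3,5,6,7,8,9}; box has {2,3,4,6,7,9} → only 1 remains.
r1c8 = 5: row 1 has {1,2,3,4,6,7,8,9}; col 8 has {2,3,4,6,7,9}; box has {2,3,4,6,7,8,9} → only 5 remains.
r2c2 = 8: row 2 has {2,3,4,6,7,9}; col 2 has {2,4,5,6,7,9}; box has {1,2,3,4,6,7,9} → only 8 remains.
r2c3 = 5: row 2 has {2,3,4,6,7,8,9}; col 3 has {1,2,3,4,6,7,8,9}; box has {1,2,3,4,6,7,8,9} → only 5 remains.
r2c9 = 1: row 2 has {2,3,4,5,6,7,8,9}; col 9 has {2,3,4,6,7,9}; box has {2,3,4,5,6,7,8,9} → only 1 remains.
r4c2 = 1: row 4 has {2,3,6,7,9}; col 2 has {2,4,5,6,7,8,9}; box has {2,5,6,7,8,9} → only 1 remains.
r4c7 = 4: row 4 has {1,2,3,6,7,9}; col 7 has {2,3,5,6,7,8,9}; box has {2,3,6,7,9} → only 4 remains.
r4c8 = 8: row 4 has {1,2,3,4,6,7,9}; col 8 has {2,3,4,5,6,7,9}; box has {2,3,4,6,7,9} → only 8 remains.
r4c9 = 5: row 4 has {1,2,3,4,6,7,8,9}; col 9 has {1,2,3,4,6,7,9}; box has {2,3,4,6,7,8,9} → only 5 remains.
r5c1 = 4: row 5 has {2,3,5,6,7,8,9}; col 1 has {1,2,3,5,6,7,8,9}; box has {1,2,5,6,7,8,9} → only 4 remains.
r5c7 = 1: row 5 has {2,3,4,5,6,7,8,9}; col 7 has {2,3,4,5,6,7,8,9}; box has {2,3,4,5,6,7,8,9} → only 1 remains.
r6c2 = 3: row 6 has {1,2,4,5,6,7,8,9}; col 2 has {1,2,4,5,6,7,8,9}; box has {1,2,4,5,6,7,8,9} → only 3 remains.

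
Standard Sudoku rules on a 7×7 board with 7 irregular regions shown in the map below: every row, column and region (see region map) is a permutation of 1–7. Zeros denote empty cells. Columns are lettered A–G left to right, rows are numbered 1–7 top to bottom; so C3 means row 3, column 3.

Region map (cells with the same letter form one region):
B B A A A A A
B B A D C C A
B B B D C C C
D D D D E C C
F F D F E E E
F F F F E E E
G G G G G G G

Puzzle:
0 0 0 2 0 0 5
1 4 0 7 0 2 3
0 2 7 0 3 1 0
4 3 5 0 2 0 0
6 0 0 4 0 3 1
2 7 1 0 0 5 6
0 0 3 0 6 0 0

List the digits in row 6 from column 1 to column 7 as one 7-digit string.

A1 = 3: row 1 has {2,5}; col 1 has {1,2,4,6}; region has {1,2,4,7} → only 3 remains.
B1 = 6: row 1 has {2,3,5}; col 2 has {2,3,4,7}; region has {1,2,3,4,7} → only 6 remains.
C1 = 4: row 1 has {2,3,5,6}; col 3 has {1,3,5,7}; region has {2,3,5} → only 4 remains.
F1 = 7: row 1 has {2,3,4,5,6}; col 6 has {1,2,3,5}; region has {2,3,4,5} → only 7 remains.
C2 = 6: row 2 has {1,2,3,4,7}; col 3 has {1,3,4,5,7}; region has {2,3,4,5,7} → only 6 remains.
E2 = 5: row 2 has {1,2,3,4,6,7}; col 5 has {2,3,6}; region has {1,2,3} → only 5 remains.
A3 = 5: row 3 has {1,2,3,7}; col 1 has {1,2,3,4,6}; region has {1,2,3,4,6,7} → only 5 remains.
D3 = 6: row 3 has {1,2,3,5,7}; col 4 has {2,4,7}; region has {3,4,5,7} → only 6 remains.
G3 = 4: row 3 has {1,2,3,5,6,7}; col 7 has {1,3,5,6}; region has {1,2,3,5} → only 4 remains.
D4 = 1: row 4 has {2,3,4,5}; col 4 has {2,4,6,7}; region has {3,4,5,6,7} → only 1 remains.
F4 = 6: row 4 has {1,2,3,4,5}; col 6 has {1,2,3,5,7}; region has {1,2,3,4,5} → only 6 remains.
G4 = 7: row 4 has {1,2,3,4,5,6}; col 7 has {1,3,4,5,6}; region has {1,2,3,4,5,6} → only 7 remains.
B5 = 5: row 5 has {1,3,4,6}; col 2 has {2,3,4,6,7}; region has {1,2,4,6,7} → only 5 remains.
C5 = 2: row 5 has {1,3,4,5,6}; col 3 has {1,3,4,5,6,7}; region has {1,3,4,5,6,7} → only 2 remains.
E5 = 7: row 5 has {1,2,3,4,5,6}; col 5 has {2,3,5,6}; region has {1,2,3,5,6} → only 7 remains.
D6 = 3: row 6 has {1,2,5,6,7}; col 4 has {1,2,4,6,7}; region has {1,2,4,5,6,7} → only 3 remains.
E6 = 4: row 6 has {1,2,3,5,6,7}; col 5 has {2,3,5,6,7}; region has {1,2,3,5,6,7} → only 4 remains.

2713456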